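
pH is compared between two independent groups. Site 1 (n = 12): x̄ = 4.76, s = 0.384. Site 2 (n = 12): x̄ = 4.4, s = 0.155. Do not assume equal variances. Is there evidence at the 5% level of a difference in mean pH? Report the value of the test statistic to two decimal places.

Let group 1 = site 1, group 2 = site 2. H0: μ_1 = μ_2; H1: μ_1 ≠ μ_2 (Welch's two-sample t-test, two-sided).
t = (x̄_1 − x̄_2)/√(s_1²/n_1 + s_2²/n_2) = (4.76 − 4.4)/√(0.384²/12 + 0.155²/12) = 3.01
Welch–Satterthwaite df ≈ 14.49
Two-sided p-value ≈ 0.0090
Since p ≈ 0.0090 < α = 0.05, reject H0; the data support H1.

3.01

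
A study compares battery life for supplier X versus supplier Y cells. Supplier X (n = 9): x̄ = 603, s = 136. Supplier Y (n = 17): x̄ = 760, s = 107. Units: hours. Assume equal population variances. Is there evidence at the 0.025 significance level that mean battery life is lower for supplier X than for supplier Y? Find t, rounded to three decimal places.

Let group 1 = supplier X, group 2 = supplier Y. H0: μ_1 = μ_2; H1: μ_1 < μ_2 (two-sample pooled-variance t-test, left-tailed).
s_p² = [(9−1)·136² + (17−1)·107²]/(9+17−2) = 13798
t = (603 − 760)/√[13798·(1/9 + 1/17)] = -3.242
df = n₁ + n₂ − 2 = 24
p-value = P(T ≤ -3.242) ≈ 0.002
Since p ≈ 0.002 < α = 0.025, reject H0; the data support H1.

-3.242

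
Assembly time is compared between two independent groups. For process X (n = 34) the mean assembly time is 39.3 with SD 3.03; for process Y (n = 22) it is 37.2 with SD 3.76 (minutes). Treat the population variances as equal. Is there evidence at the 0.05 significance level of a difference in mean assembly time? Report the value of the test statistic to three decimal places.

2.303

Let group 1 = process X, group 2 = process Y. H0: μ_1 = μ_2; H1: μ_1 ≠ μ_2 (two-sample pooled-variance t-test, two-sided).
s_p² = [(34−1)·3.03² + (22−1)·3.76²]/(34+22−2) = 11.1085
t = (39.3 − 37.2)/√[11.1085·(1/34 + 1/22)] = 2.303
df = n₁ + n₂ − 2 = 54
Two-sided p-value ≈ 0.0252
Since p ≈ 0.0252 < α = 0.05, reject H0; the evidence is statistically significant.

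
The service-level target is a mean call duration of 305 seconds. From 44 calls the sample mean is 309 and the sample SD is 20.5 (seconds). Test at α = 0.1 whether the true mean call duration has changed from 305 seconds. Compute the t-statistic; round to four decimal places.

H0: μ = 305; H1: μ ≠ 305 (one-sample t-test, two-sided).
t = (x̄ − μ₀)/(s/√n) = (309 − 305)/(20.5/√44) = 1.2943
df = n − 1 = 43
Two-sided p-value ≈ 0.2025
Since p ≈ 0.2025 > α = 0.1, fail to reject H0; the evidence is not statistically significant.

1.2943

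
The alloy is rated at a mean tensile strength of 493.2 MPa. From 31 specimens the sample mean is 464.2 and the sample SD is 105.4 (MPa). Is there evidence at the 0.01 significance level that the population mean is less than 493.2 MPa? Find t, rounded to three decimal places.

H0: μ = 493.2; H1: μ < 493.2 (one-sample t-test, left-tailed).
t = (x̄ − μ₀)/(s/√n) = (464.2 − 493.2)/(105.4/√31) = -1.532
df = n − 1 = 30
p-value = P(T ≤ -1.532) ≈ 0.068
Since p ≈ 0.068 > α = 0.01, fail to reject H0; the data do not provide sufficient evidence against H0.

-1.532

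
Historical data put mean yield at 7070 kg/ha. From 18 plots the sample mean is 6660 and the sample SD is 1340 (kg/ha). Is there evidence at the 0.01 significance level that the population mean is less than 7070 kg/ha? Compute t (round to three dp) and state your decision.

H0: μ = 7070; H1: μ < 7070 (one-sample t-test, left-tailed).
t = (x̄ − μ₀)/(s/√n) = (6660 − 7070)/(1340/√18) = -1.298
df = n − 1 = 17
p-value = P(T ≤ -1.298) ≈ 0.1058
Since p ≈ 0.1058 > α = 0.01, fail to reject H0; the evidence is not statistically significant.

t = -1.298; fail to reject H0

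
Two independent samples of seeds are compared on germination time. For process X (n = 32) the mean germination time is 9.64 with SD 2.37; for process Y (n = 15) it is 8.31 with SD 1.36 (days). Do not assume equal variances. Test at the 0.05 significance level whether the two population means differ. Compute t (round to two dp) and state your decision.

t = 2.43; reject H0

Let group 1 = process X, group 2 = process Y. H0: μ_1 = μ_2; H1: μ_1 ≠ μ_2 (Welch's two-sample t-test, two-sided).
t = (x̄_1 − x̄_2)/√(s_1²/n_1 + s_2²/n_2) = (9.64 − 8.31)/√(2.37²/32 + 1.36²/15) = 2.43
Welch–Satterthwaite df ≈ 42.94
Two-sided p-value ≈ 0.0192
Since p ≈ 0.0192 < α = 0.05, reject H0; the data support H1.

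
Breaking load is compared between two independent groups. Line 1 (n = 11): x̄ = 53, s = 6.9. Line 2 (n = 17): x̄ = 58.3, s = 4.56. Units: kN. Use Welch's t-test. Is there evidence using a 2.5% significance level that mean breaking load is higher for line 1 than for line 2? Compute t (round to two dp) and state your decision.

t = -2.25; fail to reject H0

Let group 1 = line 1, group 2 = line 2. H0: μ_1 = μ_2; H1: μ_1 > μ_2 (Welch's two-sample t-test, right-tailed).
t = (x̄_1 − x̄_2)/√(s_1²/n_1 + s_2²/n_2) = (53 − 58.3)/√(6.9²/11 + 4.56²/17) = -2.25
Welch–Satterthwaite df ≈ 15.67
p-value = P(T ≥ -2.25) ≈ 0.9804
Since p ≈ 0.9804 > α = 0.025, fail to reject H0; the data do not provide sufficient evidence against H0.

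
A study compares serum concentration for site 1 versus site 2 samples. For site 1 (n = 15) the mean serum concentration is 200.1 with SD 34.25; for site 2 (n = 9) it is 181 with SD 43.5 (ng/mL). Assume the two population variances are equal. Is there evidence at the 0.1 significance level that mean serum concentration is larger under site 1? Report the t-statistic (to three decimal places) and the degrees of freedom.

t = 1.196, df = 22

Let group 1 = site 1, group 2 = site 2. H0: μ_1 = μ_2; H1: μ_1 > μ_2 (two-sample pooled-variance t-test, right-tailed).
s_p² = [(15−1)·34.25² + (9−1)·43.5²]/(15+9−2) = 1434.59
t = (200.1 − 181)/√[1434.59·(1/15 + 1/9)] = 1.196
df = n₁ + n₂ − 2 = 22
p-value = P(T ≥ 1.196) ≈ 0.122
Since p ≈ 0.122 > α = 0.1, fail to reject H0; the evidence is not statistically significant.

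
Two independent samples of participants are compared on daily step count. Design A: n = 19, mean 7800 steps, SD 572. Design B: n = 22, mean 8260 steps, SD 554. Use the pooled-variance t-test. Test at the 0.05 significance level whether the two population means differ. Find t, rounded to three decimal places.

-2.612

Let group 1 = design A, group 2 = design B. H0: μ_1 = μ_2; H1: μ_1 ≠ μ_2 (two-sample pooled-variance t-test, two-sided).
s_p² = [(19−1)·572² + (22−1)·554²]/(19+22−2) = 316270
t = (7800 − 8260)/√[316270·(1/19 + 1/22)] = -2.612
df = n₁ + n₂ − 2 = 39
Two-sided p-value ≈ 0.013
Since p ≈ 0.013 < α = 0.05, reject H0; the evidence is statistically significant.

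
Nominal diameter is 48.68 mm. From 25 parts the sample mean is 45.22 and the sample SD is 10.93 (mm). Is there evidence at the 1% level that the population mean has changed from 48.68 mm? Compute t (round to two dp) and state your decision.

H0: μ = 48.68; H1: μ ≠ 48.68 (one-sample t-test, two-sided).
t = (x̄ − μ₀)/(s/√n) = (45.22 − 48.68)/(10.93/√25) = -1.58
df = n − 1 = 24
Two-sided p-value ≈ 0.127
Since p ≈ 0.127 > α = 0.01, fail to reject H0; the evidence is not statistically significant.

t = -1.58; fail to reject H0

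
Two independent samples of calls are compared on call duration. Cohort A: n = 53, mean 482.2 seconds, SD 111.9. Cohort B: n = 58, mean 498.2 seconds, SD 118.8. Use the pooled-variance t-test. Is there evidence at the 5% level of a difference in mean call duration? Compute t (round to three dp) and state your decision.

Let group 1 = cohort A, group 2 = cohort B. H0: μ_1 = μ_2; H1: μ_1 ≠ μ_2 (two-sample pooled-variance t-test, two-sided).
s_p² = [(53−1)·111.9² + (58−1)·118.8²]/(53+58−2) = 13354
t = (482.2 − 498.2)/√[13354·(1/53 + 1/58)] = -0.729
df = n₁ + n₂ − 2 = 109
Two-sided p-value ≈ 0.468
Since p ≈ 0.468 > α = 0.05, fail to reject H0; the data do not provide sufficient evidence against H0.

t = -0.729; fail to reject H0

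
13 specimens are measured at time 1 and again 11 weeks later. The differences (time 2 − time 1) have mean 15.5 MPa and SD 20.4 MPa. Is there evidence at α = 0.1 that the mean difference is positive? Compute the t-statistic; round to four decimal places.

H0: μ_d = 0; H1: μ_d > 0 (paired t-test on the differences, right-tailed).
t = d̄/(s_d/√n) = 15.5/(20.4/√13) = 2.7395
df = n − 1 = 12
p-value = P(T ≥ 2.7395) ≈ 0.009
Since p ≈ 0.009 < α = 0.1, reject H0; the data support H1.

2.7395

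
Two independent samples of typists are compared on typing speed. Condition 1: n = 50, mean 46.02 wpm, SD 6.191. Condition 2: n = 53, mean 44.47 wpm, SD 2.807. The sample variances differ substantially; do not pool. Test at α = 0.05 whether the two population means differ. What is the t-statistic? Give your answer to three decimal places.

1.620

Let group 1 = condition 1, group 2 = condition 2. H0: μ_1 = μ_2; H1: μ_1 ≠ μ_2 (Welch's two-sample t-test, two-sided).
t = (x̄_1 − x̄_2)/√(s_1²/n_1 + s_2²/n_2) = (46.02 − 44.47)/√(6.191²/50 + 2.807²/53) = 1.620
Welch–Satterthwaite df ≈ 67.46
Two-sided p-value ≈ 0.110
Since p ≈ 0.110 > α = 0.05, fail to reject H0; the evidence is not statistically significant.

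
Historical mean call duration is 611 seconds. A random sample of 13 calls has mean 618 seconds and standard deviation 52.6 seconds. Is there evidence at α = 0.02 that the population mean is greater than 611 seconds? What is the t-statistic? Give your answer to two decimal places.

0.48

H0: μ = 611; H1: μ > 611 (one-sample t-test, right-tailed).
t = (x̄ − μ₀)/(s/√n) = (618 − 611)/(52.6/√13) = 0.48
df = n − 1 = 12
p-value = P(T ≥ 0.48) ≈ 0.320
Since p ≈ 0.320 > α = 0.02, fail to reject H0; the evidence is not statistically significant.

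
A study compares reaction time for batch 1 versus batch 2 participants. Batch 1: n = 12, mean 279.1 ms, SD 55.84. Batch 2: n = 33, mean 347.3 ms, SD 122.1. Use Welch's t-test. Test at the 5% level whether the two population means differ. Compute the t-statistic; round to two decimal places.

Let group 1 = batch 1, group 2 = batch 2. H0: μ_1 = μ_2; H1: μ_1 ≠ μ_2 (Welch's two-sample t-test, two-sided).
t = (x̄_1 − x̄_2)/√(s_1²/n_1 + s_2²/n_2) = (279.1 − 347.3)/√(55.84²/12 + 122.1²/33) = -2.56
Welch–Satterthwaite df ≈ 40.46
Two-sided p-value ≈ 0.0144
Since p ≈ 0.0144 < α = 0.05, reject H0; the evidence is statistically significant.

-2.56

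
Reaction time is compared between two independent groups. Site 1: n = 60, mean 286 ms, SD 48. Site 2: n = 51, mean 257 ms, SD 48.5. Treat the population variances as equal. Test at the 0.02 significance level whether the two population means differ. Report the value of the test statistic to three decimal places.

Let group 1 = site 1, group 2 = site 2. H0: μ_1 = μ_2; H1: μ_1 ≠ μ_2 (two-sample pooled-variance t-test, two-sided).
s_p² = [(60−1)·48² + (51−1)·48.5²]/(60+51−2) = 2326.13
t = (286 − 257)/√[2326.13·(1/60 + 1/51)] = 3.157
df = n₁ + n₂ − 2 = 109
Two-sided p-value ≈ 0.002
Since p ≈ 0.002 < α = 0.02, reject H0; the data support H1.

3.157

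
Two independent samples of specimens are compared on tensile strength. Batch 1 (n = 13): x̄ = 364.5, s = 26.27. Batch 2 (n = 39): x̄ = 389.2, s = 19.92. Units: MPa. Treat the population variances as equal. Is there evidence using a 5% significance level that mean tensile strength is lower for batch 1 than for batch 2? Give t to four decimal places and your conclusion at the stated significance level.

t = -3.5682; reject H0

Let group 1 = batch 1, group 2 = batch 2. H0: μ_1 = μ_2; H1: μ_1 < μ_2 (two-sample pooled-variance t-test, left-tailed).
s_p² = [(13−1)·26.27² + (39−1)·19.92²]/(13+39−2) = 467.2
t = (364.5 − 389.2)/√[467.2·(1/13 + 1/39)] = -3.5682
df = n₁ + n₂ − 2 = 50
p-value = P(T ≤ -3.5682) ≈ 0.000
Since p ≈ 0.000 < α = 0.05, reject H0; the evidence is statistically significant.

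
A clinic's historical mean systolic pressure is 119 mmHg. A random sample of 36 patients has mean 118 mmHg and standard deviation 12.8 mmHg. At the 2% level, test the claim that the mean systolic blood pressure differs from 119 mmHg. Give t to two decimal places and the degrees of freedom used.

H0: μ = 119; H1: μ ≠ 119 (one-sample t-test, two-sided).
t = (x̄ − μ₀)/(s/√n) = (118 − 119)/(12.8/√36) = -0.47
df = n − 1 = 35
Two-sided p-value ≈ 0.642
Since p ≈ 0.642 > α = 0.02, fail to reject H0; the data do not provide sufficient evidence against H0.

t = -0.47, df = 35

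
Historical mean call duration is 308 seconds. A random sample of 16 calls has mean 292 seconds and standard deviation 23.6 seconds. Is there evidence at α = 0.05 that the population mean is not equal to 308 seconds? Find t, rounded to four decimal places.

-2.7119

H0: μ = 308; H1: μ ≠ 308 (one-sample t-test, two-sided).
t = (x̄ − μ₀)/(s/√n) = (292 − 308)/(23.6/√16) = -2.7119
df = n − 1 = 15
Two-sided p-value ≈ 0.0161
Since p ≈ 0.0161 < α = 0.05, reject H0; the data support H1.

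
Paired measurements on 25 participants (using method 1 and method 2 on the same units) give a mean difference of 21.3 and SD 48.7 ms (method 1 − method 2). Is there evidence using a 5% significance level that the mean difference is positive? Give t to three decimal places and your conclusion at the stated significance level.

H0: μ_d = 0; H1: μ_d > 0 (paired t-test on the differences, right-tailed).
t = d̄/(s_d/√n) = 21.3/(48.7/√25) = 2.187
df = n − 1 = 24
p-value = P(T ≥ 2.187) ≈ 0.019
Since p ≈ 0.019 < α = 0.05, reject H0; the evidence is statistically significant.

t = 2.187; reject H0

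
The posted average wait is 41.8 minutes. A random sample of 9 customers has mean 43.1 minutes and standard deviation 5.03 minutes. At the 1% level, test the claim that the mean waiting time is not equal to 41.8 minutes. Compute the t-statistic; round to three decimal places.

0.775

H0: μ = 41.8; H1: μ ≠ 41.8 (one-sample t-test, two-sided).
t = (x̄ − μ₀)/(s/√n) = (43.1 − 41.8)/(5.03/√9) = 0.775
df = n − 1 = 8
Two-sided p-value ≈ 0.4604
Since p ≈ 0.4604 > α = 0.01, fail to reject H0; the data do not provide sufficient evidence against H0.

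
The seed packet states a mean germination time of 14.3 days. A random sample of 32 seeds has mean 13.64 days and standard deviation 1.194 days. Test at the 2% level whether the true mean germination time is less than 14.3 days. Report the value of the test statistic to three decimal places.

-3.127

H0: μ = 14.3; H1: μ < 14.3 (one-sample t-test, left-tailed).
t = (x̄ − μ₀)/(s/√n) = (13.64 − 14.3)/(1.194/√32) = -3.127
df = n − 1 = 31
p-value = P(T ≤ -3.127) ≈ 0.002
Since p ≈ 0.002 < α = 0.02, reject H0; the data support H1.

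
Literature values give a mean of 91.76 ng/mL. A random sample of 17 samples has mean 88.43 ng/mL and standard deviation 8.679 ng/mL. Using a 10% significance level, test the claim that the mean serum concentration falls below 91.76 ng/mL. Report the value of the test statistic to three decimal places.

-1.582

H0: μ = 91.76; H1: μ < 91.76 (one-sample t-test, left-tailed).
t = (x̄ − μ₀)/(s/√n) = (88.43 − 91.76)/(8.679/√17) = -1.582
df = n − 1 = 16
p-value = P(T ≤ -1.582) ≈ 0.0666
Since p ≈ 0.0666 < α = 0.1, reject H0; the data support H1.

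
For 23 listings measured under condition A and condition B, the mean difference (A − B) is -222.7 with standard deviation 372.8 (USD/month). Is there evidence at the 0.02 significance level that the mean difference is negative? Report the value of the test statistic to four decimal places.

H0: μ_d = 0; H1: μ_d < 0 (paired t-test on the differences, left-tailed).
t = d̄/(s_d/√n) = -222.7/(372.8/√23) = -2.8649
df = n − 1 = 22
p-value = P(T ≤ -2.8649) ≈ 0.005
Since p ≈ 0.005 < α = 0.02, reject H0; the evidence is statistically significant.

-2.8649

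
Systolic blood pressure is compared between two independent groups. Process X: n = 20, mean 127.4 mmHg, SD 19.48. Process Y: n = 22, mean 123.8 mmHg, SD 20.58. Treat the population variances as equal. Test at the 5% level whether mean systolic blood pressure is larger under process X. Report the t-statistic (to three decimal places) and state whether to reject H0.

Let group 1 = process X, group 2 = process Y. H0: μ_1 = μ_2; H1: μ_1 > μ_2 (two-sample pooled-variance t-test, right-tailed).
s_p² = [(20−1)·19.48² + (22−1)·20.58²]/(20+22−2) = 402.605
t = (127.4 − 123.8)/√[402.605·(1/20 + 1/22)] = 0.581
df = n₁ + n₂ − 2 = 40
p-value = P(T ≥ 0.581) ≈ 0.2823
Since p ≈ 0.2823 > α = 0.05, fail to reject H0; the evidence is not statistically significant.

t = 0.581; fail to reject H0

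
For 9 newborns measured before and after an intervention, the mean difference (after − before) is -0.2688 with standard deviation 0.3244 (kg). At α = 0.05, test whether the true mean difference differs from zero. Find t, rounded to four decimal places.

H0: μ_d = 0; H1: μ_d ≠ 0 (paired t-test on the differences, two-sided).
t = d̄/(s_d/√n) = -0.2688/(0.3244/√9) = -2.4858
df = n − 1 = 8
Two-sided p-value ≈ 0.038
Since p ≈ 0.038 < α = 0.05, reject H0; the evidence is statistically significant.

-2.4858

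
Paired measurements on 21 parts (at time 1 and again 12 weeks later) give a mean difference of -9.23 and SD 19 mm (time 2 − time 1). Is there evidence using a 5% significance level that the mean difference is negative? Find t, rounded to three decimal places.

-2.226

H0: μ_d = 0; H1: μ_d < 0 (paired t-test on the differences, left-tailed).
t = d̄/(s_d/√n) = -9.23/(19/√21) = -2.226
df = n − 1 = 20
p-value = P(T ≤ -2.226) ≈ 0.019
Since p ≈ 0.019 < α = 0.05, reject H0; the evidence is statistically significant.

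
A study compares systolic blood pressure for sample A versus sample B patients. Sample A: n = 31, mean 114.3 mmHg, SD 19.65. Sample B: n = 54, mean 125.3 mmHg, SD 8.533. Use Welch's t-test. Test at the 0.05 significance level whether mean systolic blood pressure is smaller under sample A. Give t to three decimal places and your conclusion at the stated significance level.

Let group 1 = sample A, group 2 = sample B. H0: μ_1 = μ_2; H1: μ_1 < μ_2 (Welch's two-sample t-test, left-tailed).
t = (x̄_1 − x̄_2)/√(s_1²/n_1 + s_2²/n_2) = (114.3 − 125.3)/√(19.65²/31 + 8.533²/54) = -2.961
Welch–Satterthwaite df ≈ 36.60
p-value = P(T ≤ -2.961) ≈ 0.0027
Since p ≈ 0.0027 < α = 0.05, reject H0; the evidence is statistically significant.

t = -2.961; reject H0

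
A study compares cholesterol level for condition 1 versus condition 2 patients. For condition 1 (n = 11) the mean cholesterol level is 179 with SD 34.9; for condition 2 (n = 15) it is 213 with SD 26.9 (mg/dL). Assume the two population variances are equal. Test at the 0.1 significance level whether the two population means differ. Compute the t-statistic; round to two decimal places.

Let group 1 = condition 1, group 2 = condition 2. H0: μ_1 = μ_2; H1: μ_1 ≠ μ_2 (two-sample pooled-variance t-test, two-sided).
s_p² = [(11−1)·34.9² + (15−1)·26.9²]/(11+15−2) = 929.61
t = (179 − 213)/√[929.61·(1/11 + 1/15)] = -2.81
df = n₁ + n₂ − 2 = 24
Two-sided p-value ≈ 0.0097
Since p ≈ 0.0097 < α = 0.1, reject H0; the evidence is statistically significant.

-2.81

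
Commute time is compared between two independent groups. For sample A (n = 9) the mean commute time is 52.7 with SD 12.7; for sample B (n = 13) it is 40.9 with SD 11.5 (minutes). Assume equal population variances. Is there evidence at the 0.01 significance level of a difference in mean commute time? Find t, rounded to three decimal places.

2.269

Let group 1 = sample A, group 2 = sample B. H0: μ_1 = μ_2; H1: μ_1 ≠ μ_2 (two-sample pooled-variance t-test, two-sided).
s_p² = [(9−1)·12.7² + (13−1)·11.5²]/(9+13−2) = 143.866
t = (52.7 − 40.9)/√[143.866·(1/9 + 1/13)] = 2.269
df = n₁ + n₂ − 2 = 20
Two-sided p-value ≈ 0.035
Since p ≈ 0.035 > α = 0.01, fail to reject H0; the data do not provide sufficient evidence against H0.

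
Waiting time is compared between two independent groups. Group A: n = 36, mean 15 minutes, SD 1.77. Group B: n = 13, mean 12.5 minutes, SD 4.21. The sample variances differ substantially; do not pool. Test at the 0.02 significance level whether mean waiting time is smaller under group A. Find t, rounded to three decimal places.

Let group 1 = group A, group 2 = group B. H0: μ_1 = μ_2; H1: μ_1 < μ_2 (Welch's two-sample t-test, left-tailed).
t = (x̄_1 − x̄_2)/√(s_1²/n_1 + s_2²/n_2) = (15 − 12.5)/√(1.77²/36 + 4.21²/13) = 2.076
Welch–Satterthwaite df ≈ 13.56
p-value = P(T ≤ 2.076) ≈ 0.971
Since p ≈ 0.971 > α = 0.02, fail to reject H0; the evidence is not statistically significant.

2.076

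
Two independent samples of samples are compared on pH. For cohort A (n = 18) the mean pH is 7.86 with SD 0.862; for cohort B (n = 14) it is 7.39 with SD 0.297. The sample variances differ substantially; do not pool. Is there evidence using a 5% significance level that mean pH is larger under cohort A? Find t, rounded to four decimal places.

Let group 1 = cohort A, group 2 = cohort B. H0: μ_1 = μ_2; H1: μ_1 > μ_2 (Welch's two-sample t-test, right-tailed).
t = (x̄_1 − x̄_2)/√(s_1²/n_1 + s_2²/n_2) = (7.86 − 7.39)/√(0.862²/18 + 0.297²/14) = 2.1547
Welch–Satterthwaite df ≈ 21.92
p-value = P(T ≥ 2.1547) ≈ 0.0212
Since p ≈ 0.0212 < α = 0.05, reject H0; the data support H1.

2.1547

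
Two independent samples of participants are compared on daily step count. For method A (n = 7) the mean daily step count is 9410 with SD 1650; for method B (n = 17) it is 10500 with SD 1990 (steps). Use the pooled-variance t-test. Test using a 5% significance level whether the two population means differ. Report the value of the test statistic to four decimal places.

Let group 1 = method A, group 2 = method B. H0: μ_1 = μ_2; H1: μ_1 ≠ μ_2 (two-sample pooled-variance t-test, two-sided).
s_p² = [(7−1)·1650² + (17−1)·1990²]/(7+17−2) = 3622570
t = (9410 − 10500)/√[3622570·(1/7 + 1/17)] = -1.2752
df = n₁ + n₂ − 2 = 22
Two-sided p-value ≈ 0.216
Since p ≈ 0.216 > α = 0.05, fail to reject H0; the data do not provide sufficient evidence against H0.

-1.2752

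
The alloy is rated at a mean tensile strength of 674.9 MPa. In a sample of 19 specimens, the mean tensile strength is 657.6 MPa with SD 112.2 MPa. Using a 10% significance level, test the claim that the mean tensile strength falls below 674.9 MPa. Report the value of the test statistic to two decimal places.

-0.67

H0: μ = 674.9; H1: μ < 674.9 (one-sample t-test, left-tailed).
t = (x̄ − μ₀)/(s/√n) = (657.6 − 674.9)/(112.2/√19) = -0.67
df = n − 1 = 18
p-value = P(T ≤ -0.67) ≈ 0.2550
Since p ≈ 0.2550 > α = 0.1, fail to reject H0; the data do not provide sufficient evidence against H0.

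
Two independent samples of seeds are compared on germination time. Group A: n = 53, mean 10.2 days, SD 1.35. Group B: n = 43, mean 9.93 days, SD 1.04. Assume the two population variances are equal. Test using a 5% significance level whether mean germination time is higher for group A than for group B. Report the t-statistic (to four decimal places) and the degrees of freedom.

Let group 1 = group A, group 2 = group B. H0: μ_1 = μ_2; H1: μ_1 > μ_2 (two-sample pooled-variance t-test, right-tailed).
s_p² = [(53−1)·1.35² + (43−1)·1.04²]/(53+43−2) = 1.49146
t = (10.2 − 9.93)/√[1.49146·(1/53 + 1/43)] = 1.0772
df = n₁ + n₂ − 2 = 94
p-value = P(T ≥ 1.0772) ≈ 0.1421
Since p ≈ 0.1421 > α = 0.05, fail to reject H0; the data do not provide sufficient evidence against H0.

t = 1.0772, df = 94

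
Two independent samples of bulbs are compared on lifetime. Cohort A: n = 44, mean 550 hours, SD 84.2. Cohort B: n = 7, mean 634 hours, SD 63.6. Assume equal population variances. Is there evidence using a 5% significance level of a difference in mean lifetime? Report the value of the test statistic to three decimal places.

Let group 1 = cohort A, group 2 = cohort B. H0: μ_1 = μ_2; H1: μ_1 ≠ μ_2 (two-sample pooled-variance t-test, two-sided).
s_p² = [(44−1)·84.2² + (7−1)·63.6²]/(44+7−2) = 6716.82
t = (550 − 634)/√[6716.82·(1/44 + 1/7)] = -2.519
df = n₁ + n₂ − 2 = 49
Two-sided p-value ≈ 0.0151
Since p ≈ 0.0151 < α = 0.05, reject H0; the evidence is statistically significant.

-2.519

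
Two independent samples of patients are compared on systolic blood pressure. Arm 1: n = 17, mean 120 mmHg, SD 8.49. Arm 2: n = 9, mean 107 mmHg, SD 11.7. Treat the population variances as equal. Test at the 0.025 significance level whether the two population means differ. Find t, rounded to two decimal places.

Let group 1 = arm 1, group 2 = arm 2. H0: μ_1 = μ_2; H1: μ_1 ≠ μ_2 (two-sample pooled-variance t-test, two-sided).
s_p² = [(17−1)·8.49² + (9−1)·11.7²]/(17+9−2) = 93.6834
t = (120 − 107)/√[93.6834·(1/17 + 1/9)] = 3.26
df = n₁ + n₂ − 2 = 24
Two-sided p-value ≈ 0.003
Since p ≈ 0.003 < α = 0.025, reject H0; the data support H1.

3.26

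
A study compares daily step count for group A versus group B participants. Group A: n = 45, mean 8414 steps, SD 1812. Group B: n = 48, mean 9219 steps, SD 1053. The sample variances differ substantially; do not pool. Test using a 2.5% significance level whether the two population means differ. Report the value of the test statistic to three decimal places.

-2.597

Let group 1 = group A, group 2 = group B. H0: μ_1 = μ_2; H1: μ_1 ≠ μ_2 (Welch's two-sample t-test, two-sided).
t = (x̄_1 − x̄_2)/√(s_1²/n_1 + s_2²/n_2) = (8414 − 9219)/√(1812²/45 + 1053²/48) = -2.597
Welch–Satterthwaite df ≈ 69.73
Two-sided p-value ≈ 0.0115
Since p ≈ 0.0115 < α = 0.025, reject H0; the data support H1.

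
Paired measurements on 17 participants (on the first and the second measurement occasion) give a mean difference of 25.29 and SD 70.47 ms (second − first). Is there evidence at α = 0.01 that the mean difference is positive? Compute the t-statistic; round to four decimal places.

H0: μ_d = 0; H1: μ_d > 0 (paired t-test on the differences, right-tailed).
t = d̄/(s_d/√n) = 25.29/(70.47/√17) = 1.4797
df = n − 1 = 16
p-value = P(T ≥ 1.4797) ≈ 0.079
Since p ≈ 0.079 > α = 0.01, fail to reject H0; the evidence is not statistically significant.

1.4797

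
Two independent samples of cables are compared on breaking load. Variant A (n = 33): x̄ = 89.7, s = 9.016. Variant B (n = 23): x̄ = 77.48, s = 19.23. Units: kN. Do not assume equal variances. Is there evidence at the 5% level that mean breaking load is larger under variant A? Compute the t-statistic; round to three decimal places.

2.838

Let group 1 = variant A, group 2 = variant B. H0: μ_1 = μ_2; H1: μ_1 > μ_2 (Welch's two-sample t-test, right-tailed).
t = (x̄_1 − x̄_2)/√(s_1²/n_1 + s_2²/n_2) = (89.7 − 77.48)/√(9.016²/33 + 19.23²/23) = 2.838
Welch–Satterthwaite df ≈ 28.79
p-value = P(T ≥ 2.838) ≈ 0.004
Since p ≈ 0.004 < α = 0.05, reject H0; the evidence is statistically significant.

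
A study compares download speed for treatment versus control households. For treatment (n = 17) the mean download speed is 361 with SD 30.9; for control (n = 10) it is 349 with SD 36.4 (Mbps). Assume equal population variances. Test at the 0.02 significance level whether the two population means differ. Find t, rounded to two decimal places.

0.91

Let group 1 = treatment, group 2 = control. H0: μ_1 = μ_2; H1: μ_1 ≠ μ_2 (two-sample pooled-variance t-test, two-sided).
s_p² = [(17−1)·30.9² + (10−1)·36.4²]/(17+10−2) = 1088.06
t = (361 − 349)/√[1088.06·(1/17 + 1/10)] = 0.91
df = n₁ + n₂ − 2 = 25
Two-sided p-value ≈ 0.370
Since p ≈ 0.370 > α = 0.02, fail to reject H0; the data do not provide sufficient evidence against H0.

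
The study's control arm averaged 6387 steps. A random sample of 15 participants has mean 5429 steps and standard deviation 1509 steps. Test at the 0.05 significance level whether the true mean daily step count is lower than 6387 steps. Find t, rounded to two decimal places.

H0: μ = 6387; H1: μ < 6387 (one-sample t-test, left-tailed).
t = (x̄ − μ₀)/(s/√n) = (5429 − 6387)/(1509/√15) = -2.46
df = n − 1 = 14
p-value = P(T ≤ -2.46) ≈ 0.0138
Since p ≈ 0.0138 < α = 0.05, reject H0; the data support H1.

-2.46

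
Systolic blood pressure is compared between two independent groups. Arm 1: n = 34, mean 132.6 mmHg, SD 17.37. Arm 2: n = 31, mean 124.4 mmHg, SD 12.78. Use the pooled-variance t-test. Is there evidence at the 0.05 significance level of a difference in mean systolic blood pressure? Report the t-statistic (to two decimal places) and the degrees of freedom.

t = 2.15, df = 63

Let group 1 = arm 1, group 2 = arm 2. H0: μ_1 = μ_2; H1: μ_1 ≠ μ_2 (two-sample pooled-variance t-test, two-sided).
s_p² = [(34−1)·17.37² + (31−1)·12.78²]/(34+31−2) = 235.818
t = (132.6 − 124.4)/√[235.818·(1/34 + 1/31)] = 2.15
df = n₁ + n₂ − 2 = 63
Two-sided p-value ≈ 0.0354
Since p ≈ 0.0354 < α = 0.05, reject H0; the evidence is statistically significant.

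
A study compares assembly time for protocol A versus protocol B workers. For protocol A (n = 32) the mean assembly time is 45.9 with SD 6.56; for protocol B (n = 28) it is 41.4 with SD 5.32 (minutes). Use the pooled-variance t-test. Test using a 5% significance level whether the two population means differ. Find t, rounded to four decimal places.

2.8912

Let group 1 = protocol A, group 2 = protocol B. H0: μ_1 = μ_2; H1: μ_1 ≠ μ_2 (two-sample pooled-variance t-test, two-sided).
s_p² = [(32−1)·6.56² + (28−1)·5.32²]/(32+28−2) = 36.176
t = (45.9 − 41.4)/√[36.176·(1/32 + 1/28)] = 2.8912
df = n₁ + n₂ − 2 = 58
Two-sided p-value ≈ 0.005
Since p ≈ 0.005 < α = 0.05, reject H0; the evidence is statistically significant.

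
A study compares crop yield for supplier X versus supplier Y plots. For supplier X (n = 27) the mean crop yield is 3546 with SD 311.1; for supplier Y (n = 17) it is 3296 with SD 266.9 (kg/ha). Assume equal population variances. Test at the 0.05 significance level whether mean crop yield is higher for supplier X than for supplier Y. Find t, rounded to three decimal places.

Let group 1 = supplier X, group 2 = supplier Y. H0: μ_1 = μ_2; H1: μ_1 > μ_2 (two-sample pooled-variance t-test, right-tailed).
s_p² = [(27−1)·311.1² + (17−1)·266.9²]/(27+17−2) = 87050.8
t = (3546 − 3296)/√[87050.8·(1/27 + 1/17)] = 2.737
df = n₁ + n₂ − 2 = 42
p-value = P(T ≥ 2.737) ≈ 0.005
Since p ≈ 0.005 < α = 0.05, reject H0; the data support H1.

2.737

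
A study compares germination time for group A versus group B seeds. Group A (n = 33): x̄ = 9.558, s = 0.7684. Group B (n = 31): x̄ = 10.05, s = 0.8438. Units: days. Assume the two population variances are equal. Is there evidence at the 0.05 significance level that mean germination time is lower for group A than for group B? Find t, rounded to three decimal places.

-2.441

Let group 1 = group A, group 2 = group B. H0: μ_1 = μ_2; H1: μ_1 < μ_2 (two-sample pooled-variance t-test, left-tailed).
s_p² = [(33−1)·0.7684² + (31−1)·0.8438²]/(33+31−2) = 0.649258
t = (9.558 − 10.05)/√[0.649258·(1/33 + 1/31)] = -2.441
df = n₁ + n₂ − 2 = 62
p-value = P(T ≤ -2.441) ≈ 0.0088
Since p ≈ 0.0088 < α = 0.05, reject H0; the data support H1.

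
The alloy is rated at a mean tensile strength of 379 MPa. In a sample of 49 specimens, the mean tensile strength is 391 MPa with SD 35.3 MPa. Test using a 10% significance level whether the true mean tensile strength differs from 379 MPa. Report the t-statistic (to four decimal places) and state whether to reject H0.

t = 2.3796; reject H0

H0: μ = 379; H1: μ ≠ 379 (one-sample t-test, two-sided).
t = (x̄ − μ₀)/(s/√n) = (391 − 379)/(35.3/√49) = 2.3796
df = n − 1 = 48
Two-sided p-value ≈ 0.0214
Since p ≈ 0.0214 < α = 0.1, reject H0; the evidence is statistically significant.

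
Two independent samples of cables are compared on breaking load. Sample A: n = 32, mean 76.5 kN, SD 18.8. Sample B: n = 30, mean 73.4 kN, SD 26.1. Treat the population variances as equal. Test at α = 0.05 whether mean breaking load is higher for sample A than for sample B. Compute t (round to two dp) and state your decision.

t = 0.54; fail to reject H0

Let group 1 = sample A, group 2 = sample B. H0: μ_1 = μ_2; H1: μ_1 > μ_2 (two-sample pooled-variance t-test, right-tailed).
s_p² = [(32−1)·18.8² + (30−1)·26.1²]/(32+30−2) = 511.862
t = (76.5 − 73.4)/√[511.862·(1/32 + 1/30)] = 0.54
df = n₁ + n₂ − 2 = 60
p-value = P(T ≥ 0.54) ≈ 0.296
Since p ≈ 0.296 > α = 0.05, fail to reject H0; the data do not provide sufficient evidence against H0.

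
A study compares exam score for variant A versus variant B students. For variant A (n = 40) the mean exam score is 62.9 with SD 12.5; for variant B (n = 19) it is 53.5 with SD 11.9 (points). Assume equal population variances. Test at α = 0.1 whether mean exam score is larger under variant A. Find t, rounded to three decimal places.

2.740

Let group 1 = variant A, group 2 = variant B. H0: μ_1 = μ_2; H1: μ_1 > μ_2 (two-sample pooled-variance t-test, right-tailed).
s_p² = [(40−1)·12.5² + (19−1)·11.9²]/(40+19−2) = 151.627
t = (62.9 − 53.5)/√[151.627·(1/40 + 1/19)] = 2.740
df = n₁ + n₂ − 2 = 57
p-value = P(T ≥ 2.740) ≈ 0.0041
Since p ≈ 0.0041 < α = 0.1, reject H0; the evidence is statistically significant.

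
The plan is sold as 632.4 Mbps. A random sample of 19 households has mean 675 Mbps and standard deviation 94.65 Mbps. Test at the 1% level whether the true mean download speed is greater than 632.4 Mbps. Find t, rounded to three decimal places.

1.962

H0: μ = 632.4; H1: μ > 632.4 (one-sample t-test, right-tailed).
t = (x̄ − μ₀)/(s/√n) = (675 − 632.4)/(94.65/√19) = 1.962
df = n − 1 = 18
p-value = P(T ≥ 1.962) ≈ 0.033
Since p ≈ 0.033 > α = 0.01, fail to reject H0; the evidence is not statistically significant.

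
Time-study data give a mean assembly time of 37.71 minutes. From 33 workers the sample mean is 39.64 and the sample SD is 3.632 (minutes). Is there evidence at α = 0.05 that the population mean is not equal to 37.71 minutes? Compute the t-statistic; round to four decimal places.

3.0526

H0: μ = 37.71; H1: μ ≠ 37.71 (one-sample t-test, two-sided).
t = (x̄ − μ₀)/(s/√n) = (39.64 − 37.71)/(3.632/√33) = 3.0526
df = n − 1 = 32
Two-sided p-value ≈ 0.005
Since p ≈ 0.005 < α = 0.05, reject H0; the evidence is statistically significant.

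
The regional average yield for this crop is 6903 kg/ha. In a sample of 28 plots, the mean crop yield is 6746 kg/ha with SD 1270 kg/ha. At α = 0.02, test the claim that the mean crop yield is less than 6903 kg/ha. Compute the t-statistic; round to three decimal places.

-0.654

H0: μ = 6903; H1: μ < 6903 (one-sample t-test, left-tailed).
t = (x̄ − μ₀)/(s/√n) = (6746 − 6903)/(1270/√28) = -0.654
df = n − 1 = 27
p-value = P(T ≤ -0.654) ≈ 0.259
Since p ≈ 0.259 > α = 0.02, fail to reject H0; the data do not provide sufficient evidence against H0.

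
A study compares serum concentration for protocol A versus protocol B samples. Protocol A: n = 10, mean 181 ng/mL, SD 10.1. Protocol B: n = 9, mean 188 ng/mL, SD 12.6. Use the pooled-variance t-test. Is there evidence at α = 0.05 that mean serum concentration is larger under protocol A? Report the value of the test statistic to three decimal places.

-1.343

Let group 1 = protocol A, group 2 = protocol B. H0: μ_1 = μ_2; H1: μ_1 > μ_2 (two-sample pooled-variance t-test, right-tailed).
s_p² = [(10−1)·10.1² + (9−1)·12.6²]/(10+9−2) = 128.716
t = (181 − 188)/√[128.716·(1/10 + 1/9)] = -1.343
df = n₁ + n₂ − 2 = 17
p-value = P(T ≥ -1.343) ≈ 0.902
Since p ≈ 0.902 > α = 0.05, fail to reject H0; the data do not provide sufficient evidence against H0.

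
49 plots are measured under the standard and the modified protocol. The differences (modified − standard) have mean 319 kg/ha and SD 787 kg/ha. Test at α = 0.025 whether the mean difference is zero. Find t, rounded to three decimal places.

2.837

H0: μ_d = 0; H1: μ_d ≠ 0 (paired t-test on the differences, two-sided).
t = d̄/(s_d/√n) = 319/(787/√49) = 2.837
df = n − 1 = 48
Two-sided p-value ≈ 0.0066
Since p ≈ 0.0066 < α = 0.025, reject H0; the data support H1.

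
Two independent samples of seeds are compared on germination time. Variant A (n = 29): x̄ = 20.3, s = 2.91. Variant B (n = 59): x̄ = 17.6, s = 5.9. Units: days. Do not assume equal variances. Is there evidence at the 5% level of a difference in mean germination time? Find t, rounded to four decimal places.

Let group 1 = variant A, group 2 = variant B. H0: μ_1 = μ_2; H1: μ_1 ≠ μ_2 (Welch's two-sample t-test, two-sided).
t = (x̄_1 − x̄_2)/√(s_1²/n_1 + s_2²/n_2) = (20.3 − 17.6)/√(2.91²/29 + 5.9²/59) = 2.8749
Welch–Satterthwaite df ≈ 85.99
Two-sided p-value ≈ 0.0051
Since p ≈ 0.0051 < α = 0.05, reject H0; the data support H1.

2.8749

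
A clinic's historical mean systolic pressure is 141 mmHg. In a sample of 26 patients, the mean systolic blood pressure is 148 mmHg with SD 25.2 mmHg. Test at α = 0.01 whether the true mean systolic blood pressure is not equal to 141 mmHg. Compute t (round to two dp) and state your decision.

H0: μ = 141; H1: μ ≠ 141 (one-sample t-test, two-sided).
t = (x̄ − μ₀)/(s/√n) = (148 − 141)/(25.2/√26) = 1.42
df = n − 1 = 25
Two-sided p-value ≈ 0.1690
Since p ≈ 0.1690 > α = 0.01, fail to reject H0; the data do not provide sufficient evidence against H0.

t = 1.42; fail to reject H0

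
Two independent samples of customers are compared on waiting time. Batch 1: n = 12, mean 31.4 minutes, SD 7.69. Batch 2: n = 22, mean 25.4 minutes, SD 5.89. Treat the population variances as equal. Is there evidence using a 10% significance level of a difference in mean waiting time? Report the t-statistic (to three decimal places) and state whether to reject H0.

t = 2.547; reject H0

Let group 1 = batch 1, group 2 = batch 2. H0: μ_1 = μ_2; H1: μ_1 ≠ μ_2 (two-sample pooled-variance t-test, two-sided).
s_p² = [(12−1)·7.69² + (22−1)·5.89²]/(12+22−2) = 43.0947
t = (31.4 − 25.4)/√[43.0947·(1/12 + 1/22)] = 2.547
df = n₁ + n₂ − 2 = 32
Two-sided p-value ≈ 0.016
Since p ≈ 0.016 < α = 0.1, reject H0; the data support H1.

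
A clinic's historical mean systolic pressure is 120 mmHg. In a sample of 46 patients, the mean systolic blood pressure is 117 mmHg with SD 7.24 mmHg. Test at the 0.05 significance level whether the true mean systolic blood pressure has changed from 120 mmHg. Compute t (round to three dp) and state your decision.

H0: μ = 120; H1: μ ≠ 120 (one-sample t-test, two-sided).
t = (x̄ − μ₀)/(s/√n) = (117 − 120)/(7.24/√46) = -2.810
df = n − 1 = 45
Two-sided p-value ≈ 0.0073
Since p ≈ 0.0073 < α = 0.05, reject H0; the data support H1.

t = -2.810; reject H0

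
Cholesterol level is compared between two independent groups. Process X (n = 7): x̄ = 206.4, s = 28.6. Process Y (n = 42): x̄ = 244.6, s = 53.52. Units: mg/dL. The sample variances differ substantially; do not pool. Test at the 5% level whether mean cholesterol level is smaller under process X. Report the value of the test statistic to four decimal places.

-2.8081

Let group 1 = process X, group 2 = process Y. H0: μ_1 = μ_2; H1: μ_1 < μ_2 (Welch's two-sample t-test, left-tailed).
t = (x̄_1 − x̄_2)/√(s_1²/n_1 + s_2²/n_2) = (206.4 − 244.6)/√(28.6²/7 + 53.52²/42) = -2.8081
Welch–Satterthwaite df ≈ 14.33
p-value = P(T ≤ -2.8081) ≈ 0.007
Since p ≈ 0.007 < α = 0.05, reject H0; the data support H1.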